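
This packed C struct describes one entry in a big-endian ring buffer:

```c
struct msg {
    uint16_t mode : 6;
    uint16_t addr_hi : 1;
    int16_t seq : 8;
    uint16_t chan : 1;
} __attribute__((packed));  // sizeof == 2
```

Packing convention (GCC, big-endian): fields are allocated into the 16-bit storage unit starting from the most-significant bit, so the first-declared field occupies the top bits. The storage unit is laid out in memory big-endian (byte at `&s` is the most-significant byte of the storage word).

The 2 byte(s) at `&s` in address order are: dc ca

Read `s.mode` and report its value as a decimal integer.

[0]=0xdc [1]=0xca (big-endian) → word 0xdcca
mode:6 @ bit 10 → (0xdcca>>10)&0x3f = 0x37  ←
addr_hi:1 @ bit 9 → (0xdcca>>9)&0x1 = 0x0
seq:8 @ bit 1 → (0xdcca>>1)&0xff = 0x65
chan:1 @ bit 0 → (0xdcca>>0)&0x1 = 0x0

55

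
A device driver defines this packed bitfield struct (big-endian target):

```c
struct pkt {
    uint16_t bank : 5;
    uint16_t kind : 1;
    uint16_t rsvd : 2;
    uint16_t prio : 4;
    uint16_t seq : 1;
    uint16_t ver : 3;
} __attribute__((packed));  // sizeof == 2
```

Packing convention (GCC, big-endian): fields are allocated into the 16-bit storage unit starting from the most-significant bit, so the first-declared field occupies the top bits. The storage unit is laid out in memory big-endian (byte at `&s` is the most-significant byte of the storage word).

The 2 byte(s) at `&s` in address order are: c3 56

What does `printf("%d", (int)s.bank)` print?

[0]=0xc3 [1]=0x56 (big-endian) → word 0xc356
bank:5 @ bit 11 → (0xc356>>11)&0x1f = 0x18  ←
kind:1 @ bit 10 → (0xc356>>10)&0x1 = 0x0
rsvd:2 @ bit 8 → (0xc356>>8)&0x3 = 0x3
prio:4 @ bit 4 → (0xc356>>4)&0xf = 0x5
seq:1 @ bit 3 → (0xc356>>3)&0x1 = 0x0
ver:3 @ bit 0 → (0xc356>>0)&0x7 = 0x6

24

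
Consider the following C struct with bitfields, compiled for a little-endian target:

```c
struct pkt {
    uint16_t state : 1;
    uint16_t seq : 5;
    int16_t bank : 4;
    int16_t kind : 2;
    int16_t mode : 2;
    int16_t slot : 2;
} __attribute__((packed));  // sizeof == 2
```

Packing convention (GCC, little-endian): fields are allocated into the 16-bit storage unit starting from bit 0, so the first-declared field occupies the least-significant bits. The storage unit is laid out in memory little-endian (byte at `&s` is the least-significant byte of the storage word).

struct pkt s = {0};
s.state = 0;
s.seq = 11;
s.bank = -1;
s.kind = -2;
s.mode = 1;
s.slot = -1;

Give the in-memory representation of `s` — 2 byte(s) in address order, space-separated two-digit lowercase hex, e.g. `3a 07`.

d6 db

state (1b) val=0 bits=0x0 at bit 0: 0x0000
seq (5b) val=11 bits=0xb at bit 1: 0x0016
bank (4b) val=-1 bits=0xf at bit 6: 0x03d6
kind (2b) val=-2 bits=0x2 at bit 10: 0x0bd6
mode (2b) val=1 bits=0x1 at bit 12: 0x1bd6
slot (2b) val=-1 bits=0x3 at bit 14: 0xdbd6
word = 0xdbd6 → little-endian bytes:
  [0]=0xd6  [1]=0xdb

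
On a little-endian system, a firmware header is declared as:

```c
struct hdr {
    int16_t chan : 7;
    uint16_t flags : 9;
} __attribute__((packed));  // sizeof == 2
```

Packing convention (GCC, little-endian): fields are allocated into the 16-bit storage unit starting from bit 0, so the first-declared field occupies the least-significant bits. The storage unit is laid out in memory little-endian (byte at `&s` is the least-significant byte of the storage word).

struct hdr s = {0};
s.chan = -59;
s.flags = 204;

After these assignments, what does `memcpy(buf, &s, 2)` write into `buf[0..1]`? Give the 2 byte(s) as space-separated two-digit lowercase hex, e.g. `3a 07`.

45 66

chan (7b) val=-59 bits=0x45 at bit 0: 0x0045
flags (9b) val=204 bits=0xcc at bit 7: 0x6645
word = 0x6645 → little-endian bytes:
  [0]=0x45  [1]=0x66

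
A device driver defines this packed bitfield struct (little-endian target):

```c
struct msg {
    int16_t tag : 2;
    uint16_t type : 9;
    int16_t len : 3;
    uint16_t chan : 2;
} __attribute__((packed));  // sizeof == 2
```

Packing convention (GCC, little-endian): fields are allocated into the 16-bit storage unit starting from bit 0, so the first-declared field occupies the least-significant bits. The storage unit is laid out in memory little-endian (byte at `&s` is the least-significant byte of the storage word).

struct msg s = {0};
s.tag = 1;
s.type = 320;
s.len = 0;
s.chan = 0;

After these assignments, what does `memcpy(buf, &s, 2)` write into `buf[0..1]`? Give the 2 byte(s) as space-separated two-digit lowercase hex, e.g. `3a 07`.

01 05

tag (2b) val=1 bits=0x1 at bit 0: 0x0001
type (9b) val=320 bits=0x140 at bit 2: 0x0501
len (3b) val=0 bits=0x0 at bit 11: 0x0501
chan (2b) val=0 bits=0x0 at bit 14: 0x0501
word = 0x0501 → little-endian bytes:
  [0]=0x01  [1]=0x05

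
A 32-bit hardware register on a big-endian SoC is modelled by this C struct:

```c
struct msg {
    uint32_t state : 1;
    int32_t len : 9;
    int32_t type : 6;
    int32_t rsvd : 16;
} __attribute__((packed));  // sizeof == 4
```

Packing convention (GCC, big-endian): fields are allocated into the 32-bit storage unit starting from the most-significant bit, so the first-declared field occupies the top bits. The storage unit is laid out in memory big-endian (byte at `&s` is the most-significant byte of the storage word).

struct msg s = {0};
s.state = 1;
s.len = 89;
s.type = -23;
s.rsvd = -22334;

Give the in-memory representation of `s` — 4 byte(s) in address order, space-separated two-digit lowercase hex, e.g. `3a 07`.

96 69 a8 c2

state (1b) val=1 bits=0x1 at bit 31: 0x80000000
len (9b) val=89 bits=0x59 at bit 22: 0x96400000
type (6b) val=-23 bits=0x29 at bit 16: 0x96690000
rsvd (16b) val=-22334 bits=0xa8c2 at bit 0: 0x9669a8c2
word = 0x9669a8c2 → big-endian bytes:
  [0]=0x96  [1]=0x69  [2]=0xa8  [3]=0xc2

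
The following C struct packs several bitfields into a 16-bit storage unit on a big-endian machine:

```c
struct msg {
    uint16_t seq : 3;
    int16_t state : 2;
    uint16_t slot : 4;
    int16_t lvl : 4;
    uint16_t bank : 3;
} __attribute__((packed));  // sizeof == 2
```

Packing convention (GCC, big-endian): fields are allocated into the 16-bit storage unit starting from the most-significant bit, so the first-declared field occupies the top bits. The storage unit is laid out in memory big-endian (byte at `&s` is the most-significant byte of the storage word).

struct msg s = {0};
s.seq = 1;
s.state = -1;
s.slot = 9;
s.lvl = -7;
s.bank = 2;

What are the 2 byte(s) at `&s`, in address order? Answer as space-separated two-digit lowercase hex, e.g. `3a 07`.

seq:3 = 1 → 0x1 << 13 → word 0x2000
state:2 = -1 → 0x3 << 11 → word 0x3800
slot:4 = 9 → 0x9 << 7 → word 0x3c80
lvl:4 = -7 → 0x9 << 3 → word 0x3cc8
bank:3 = 2 → 0x2 << 0 → word 0x3cca
word = 0x3cca → big-endian bytes:
  [0]=0x3c  [1]=0xca

3c ca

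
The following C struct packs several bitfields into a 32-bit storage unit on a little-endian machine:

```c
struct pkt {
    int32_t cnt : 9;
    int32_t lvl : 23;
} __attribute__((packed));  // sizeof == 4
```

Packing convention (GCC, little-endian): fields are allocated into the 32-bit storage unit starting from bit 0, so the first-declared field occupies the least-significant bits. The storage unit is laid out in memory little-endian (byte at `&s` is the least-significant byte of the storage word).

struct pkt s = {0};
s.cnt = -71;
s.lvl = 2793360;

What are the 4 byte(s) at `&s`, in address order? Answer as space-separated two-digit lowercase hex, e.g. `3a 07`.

cnt (9b) val=-71 bits=0x1b9 at bit 0: 0x000001b9
lvl (23b) val=2793360 bits=0x2a9f90 at bit 9: 0x553f21b9
word = 0x553f21b9 → little-endian bytes:
  [0]=0xb9  [1]=0x21  [2]=0x3f  [3]=0x55

b9 21 3f 55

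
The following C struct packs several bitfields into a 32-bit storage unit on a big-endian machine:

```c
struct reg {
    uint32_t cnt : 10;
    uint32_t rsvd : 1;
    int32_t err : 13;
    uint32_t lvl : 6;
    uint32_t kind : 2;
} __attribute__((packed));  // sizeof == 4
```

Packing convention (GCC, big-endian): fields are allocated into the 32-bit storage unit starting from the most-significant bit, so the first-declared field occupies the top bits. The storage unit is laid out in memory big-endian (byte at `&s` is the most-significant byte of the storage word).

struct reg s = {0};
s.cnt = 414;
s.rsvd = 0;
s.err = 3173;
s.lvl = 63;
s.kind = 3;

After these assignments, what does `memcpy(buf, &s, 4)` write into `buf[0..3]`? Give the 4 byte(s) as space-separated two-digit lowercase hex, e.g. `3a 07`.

cnt (10b) val=414 bits=0x19e at bit 22: 0x67800000
rsvd (1b) val=0 bits=0x0 at bit 21: 0x67800000
err (13b) val=3173 bits=0xc65 at bit 8: 0x678c6500
lvl (6b) val=63 bits=0x3f at bit 2: 0x678c65fc
kind (2b) val=3 bits=0x3 at bit 0: 0x678c65ff
word = 0x678c65ff → big-endian bytes:
  [0]=0x67  [1]=0x8c  [2]=0x65  [3]=0xff

67 8c 65 ff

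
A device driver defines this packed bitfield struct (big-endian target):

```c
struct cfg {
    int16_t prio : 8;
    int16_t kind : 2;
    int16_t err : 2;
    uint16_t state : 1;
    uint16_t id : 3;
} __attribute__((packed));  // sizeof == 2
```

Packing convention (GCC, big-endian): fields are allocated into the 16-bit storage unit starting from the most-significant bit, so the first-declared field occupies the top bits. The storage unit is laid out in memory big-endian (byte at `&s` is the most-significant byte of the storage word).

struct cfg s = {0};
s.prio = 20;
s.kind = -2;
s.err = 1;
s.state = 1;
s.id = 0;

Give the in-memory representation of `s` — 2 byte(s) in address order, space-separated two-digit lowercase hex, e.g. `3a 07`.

14 98

[8+:8] prio=20 & 0xff = 0x14; word=0x1400
[6+:2] kind=-2 & 0x3 = 0x2; word=0x1480
[4+:2] err=1 & 0x3 = 0x1; word=0x1490
[3+:1] state=1 & 0x1 = 0x1; word=0x1498
[0+:3] id=0 & 0x7 = 0x0; word=0x1498
word = 0x1498 → big-endian bytes:
  [0]=0x14  [1]=0x98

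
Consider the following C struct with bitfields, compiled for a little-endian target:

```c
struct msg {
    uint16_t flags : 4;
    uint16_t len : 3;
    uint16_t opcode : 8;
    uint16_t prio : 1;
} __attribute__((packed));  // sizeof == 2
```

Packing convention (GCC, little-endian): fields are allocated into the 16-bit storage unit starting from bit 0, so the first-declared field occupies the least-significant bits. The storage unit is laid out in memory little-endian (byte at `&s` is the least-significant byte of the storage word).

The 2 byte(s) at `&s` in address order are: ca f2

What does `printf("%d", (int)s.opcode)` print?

229

[0]=0xca [1]=0xf2 (little-endian) → word 0xf2ca
flags:4 @ bit 0 → (0xf2ca>>0)&0xf = 0xa
len:3 @ bit 4 → (0xf2ca>>4)&0x7 = 0x4
opcode:8 @ bit 7 → (0xf2ca>>7)&0xff = 0xe5  ←
prio:1 @ bit 15 → (0xf2ca>>15)&0x1 = 0x1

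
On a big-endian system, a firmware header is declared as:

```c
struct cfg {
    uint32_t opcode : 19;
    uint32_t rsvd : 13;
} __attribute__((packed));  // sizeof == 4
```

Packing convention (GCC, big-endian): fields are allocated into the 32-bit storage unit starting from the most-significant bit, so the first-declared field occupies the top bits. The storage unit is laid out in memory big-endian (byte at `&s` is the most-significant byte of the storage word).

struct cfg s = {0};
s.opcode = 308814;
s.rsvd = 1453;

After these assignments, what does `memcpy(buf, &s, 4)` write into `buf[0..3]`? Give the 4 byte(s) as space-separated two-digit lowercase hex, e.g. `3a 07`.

opcode:19 = 308814 → 0x4b64e << 13 → word 0x96c9c000
rsvd:13 = 1453 → 0x5ad << 0 → word 0x96c9c5ad
word = 0x96c9c5ad → big-endian bytes:
  [0]=0x96  [1]=0xc9  [2]=0xc5  [3]=0xad

96 c9 c5 ad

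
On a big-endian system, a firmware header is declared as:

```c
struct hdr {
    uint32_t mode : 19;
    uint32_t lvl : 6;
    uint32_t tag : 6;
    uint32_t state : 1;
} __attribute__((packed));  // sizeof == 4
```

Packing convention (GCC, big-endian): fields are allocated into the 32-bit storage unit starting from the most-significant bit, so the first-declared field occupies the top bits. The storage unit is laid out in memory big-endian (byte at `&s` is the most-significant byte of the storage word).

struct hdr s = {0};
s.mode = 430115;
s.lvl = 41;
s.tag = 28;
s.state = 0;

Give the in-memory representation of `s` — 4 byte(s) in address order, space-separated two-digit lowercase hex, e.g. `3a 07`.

[13+:19] mode=430115 & 0x7ffff = 0x69023; word=0xd2046000
[7+:6] lvl=41 & 0x3f = 0x29; word=0xd2047480
[1+:6] tag=28 & 0x3f = 0x1c; word=0xd20474b8
[0+:1] state=0 & 0x1 = 0x0; word=0xd20474b8
word = 0xd20474b8 → big-endian bytes:
  [0]=0xd2  [1]=0x04  [2]=0x74  [3]=0xb8

d2 04 74 b8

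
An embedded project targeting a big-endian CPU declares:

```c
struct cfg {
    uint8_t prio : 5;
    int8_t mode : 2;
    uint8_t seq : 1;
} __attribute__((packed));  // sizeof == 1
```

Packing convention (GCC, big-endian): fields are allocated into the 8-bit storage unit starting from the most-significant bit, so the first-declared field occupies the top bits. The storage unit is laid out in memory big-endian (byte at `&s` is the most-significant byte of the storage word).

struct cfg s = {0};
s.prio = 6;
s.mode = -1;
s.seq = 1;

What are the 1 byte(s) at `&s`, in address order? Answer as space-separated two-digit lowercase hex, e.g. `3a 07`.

37

[3+:5] prio=6 & 0x1f = 0x6; word=0x30
[1+:2] mode=-1 & 0x3 = 0x3; word=0x36
[0+:1] seq=1 & 0x1 = 0x1; word=0x37
word = 0x37 → big-endian bytes:
  [0]=0x37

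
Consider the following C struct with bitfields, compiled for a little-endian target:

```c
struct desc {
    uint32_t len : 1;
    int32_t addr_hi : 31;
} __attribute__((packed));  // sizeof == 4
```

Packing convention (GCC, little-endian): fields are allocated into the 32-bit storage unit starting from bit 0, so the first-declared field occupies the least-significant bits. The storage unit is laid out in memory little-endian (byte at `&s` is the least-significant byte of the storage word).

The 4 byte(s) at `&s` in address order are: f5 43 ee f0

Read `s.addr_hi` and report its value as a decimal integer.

[0]=0xf5 [1]=0x43 [2]=0xee [3]=0xf0 (little-endian) → word 0xf0ee43f5
len [0+:1] = (word>>0) & 0x1 = 1
addr_hi [1+:31] = (word>>1) & 0x7fffffff = 2021073402  ←
addr_hi signed 31b, MSB=1: 2021073402 - 2147483648 = -126410246

-126410246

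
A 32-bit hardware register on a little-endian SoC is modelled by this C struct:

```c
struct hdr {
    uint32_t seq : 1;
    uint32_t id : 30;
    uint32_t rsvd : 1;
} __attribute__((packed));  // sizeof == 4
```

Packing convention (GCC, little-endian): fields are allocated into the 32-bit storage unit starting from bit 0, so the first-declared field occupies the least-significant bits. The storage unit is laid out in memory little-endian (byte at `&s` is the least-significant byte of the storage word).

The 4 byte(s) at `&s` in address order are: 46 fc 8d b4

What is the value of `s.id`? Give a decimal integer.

440860195

[0]=0x46 [1]=0xfc [2]=0x8d [3]=0xb4 (little-endian) → word 0xb48dfc46
seq:1 @ bit 0 → (0xb48dfc46>>0)&0x1 = 0x0
id:30 @ bit 1 → (0xb48dfc46>>1)&0x3fffffff = 0x1a46fe23  ←
rsvd:1 @ bit 31 → (0xb48dfc46>>31)&0x1 = 0x1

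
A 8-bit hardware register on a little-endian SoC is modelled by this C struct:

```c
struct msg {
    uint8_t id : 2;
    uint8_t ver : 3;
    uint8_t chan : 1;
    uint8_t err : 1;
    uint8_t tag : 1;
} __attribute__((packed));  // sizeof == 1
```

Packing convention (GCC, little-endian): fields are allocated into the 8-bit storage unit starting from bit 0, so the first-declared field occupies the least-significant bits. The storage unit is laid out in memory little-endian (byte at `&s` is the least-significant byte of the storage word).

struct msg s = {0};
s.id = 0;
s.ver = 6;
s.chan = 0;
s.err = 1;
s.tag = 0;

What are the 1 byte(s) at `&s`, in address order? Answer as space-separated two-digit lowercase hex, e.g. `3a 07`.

id:2 = 0 → 0x0 << 0 → word 0x00
ver:3 = 6 → 0x6 << 2 → word 0x18
chan:1 = 0 → 0x0 << 5 → word 0x18
err:1 = 1 → 0x1 << 6 → word 0x58
tag:1 = 0 → 0x0 << 7 → word 0x58
word = 0x58 → little-endian bytes:
  [0]=0x58

58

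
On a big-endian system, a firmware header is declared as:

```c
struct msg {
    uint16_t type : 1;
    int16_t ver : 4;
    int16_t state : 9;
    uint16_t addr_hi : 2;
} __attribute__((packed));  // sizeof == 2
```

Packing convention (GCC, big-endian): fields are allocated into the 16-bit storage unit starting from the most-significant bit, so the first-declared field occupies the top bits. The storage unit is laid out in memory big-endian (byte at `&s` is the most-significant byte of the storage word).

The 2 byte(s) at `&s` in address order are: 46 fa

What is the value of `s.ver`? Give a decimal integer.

[0]=0x46 [1]=0xfa (big-endian) → word 0x46fa
type:1 @ bit 15 → (0x46fa>>15)&0x1 = 0x0
ver:4 @ bit 11 → (0x46fa>>11)&0xf = 0x8  ←
state:9 @ bit 2 → (0x46fa>>2)&0x1ff = 0x1be
addr_hi:2 @ bit 0 → (0x46fa>>0)&0x3 = 0x2
ver signed 4b, MSB=1: 8 - 16 = -8

-8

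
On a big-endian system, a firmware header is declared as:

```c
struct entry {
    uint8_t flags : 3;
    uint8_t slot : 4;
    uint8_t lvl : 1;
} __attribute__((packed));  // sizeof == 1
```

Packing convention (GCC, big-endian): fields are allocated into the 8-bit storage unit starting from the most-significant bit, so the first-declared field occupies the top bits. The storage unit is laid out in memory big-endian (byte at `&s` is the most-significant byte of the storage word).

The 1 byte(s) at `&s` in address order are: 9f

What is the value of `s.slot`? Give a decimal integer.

15

[0]=0x9f (big-endian) → word 0x9f
flags:3 @ bit 5 → (0x9f>>5)&0x7 = 0x4
slot:4 @ bit 1 → (0x9f>>1)&0xf = 0xf  ←
lvl:1 @ bit 0 → (0x9f>>0)&0x1 = 0x1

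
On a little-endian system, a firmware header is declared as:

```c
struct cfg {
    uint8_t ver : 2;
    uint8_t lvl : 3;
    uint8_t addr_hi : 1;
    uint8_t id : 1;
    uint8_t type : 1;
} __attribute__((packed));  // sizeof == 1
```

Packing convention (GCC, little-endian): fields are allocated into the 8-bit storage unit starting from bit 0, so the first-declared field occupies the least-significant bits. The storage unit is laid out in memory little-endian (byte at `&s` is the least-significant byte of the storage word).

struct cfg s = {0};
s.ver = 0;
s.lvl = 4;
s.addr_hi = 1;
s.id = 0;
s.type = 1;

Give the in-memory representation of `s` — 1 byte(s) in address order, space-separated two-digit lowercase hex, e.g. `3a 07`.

ver (2b) val=0 bits=0x0 at bit 0: 0x00
lvl (3b) val=4 bits=0x4 at bit 2: 0x10
addr_hi (1b) val=1 bits=0x1 at bit 5: 0x30
id (1b) val=0 bits=0x0 at bit 6: 0x30
type (1b) val=1 bits=0x1 at bit 7: 0xb0
word = 0xb0 → little-endian bytes:
  [0]=0xb0

b0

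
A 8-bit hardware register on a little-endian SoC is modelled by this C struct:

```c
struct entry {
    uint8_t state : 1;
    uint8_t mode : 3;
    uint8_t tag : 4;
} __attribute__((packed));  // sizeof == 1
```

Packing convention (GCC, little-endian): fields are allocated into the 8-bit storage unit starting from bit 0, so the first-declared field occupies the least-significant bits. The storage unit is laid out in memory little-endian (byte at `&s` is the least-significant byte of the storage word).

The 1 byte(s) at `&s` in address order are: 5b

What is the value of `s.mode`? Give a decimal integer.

5

[0]=0x5b (little-endian) → word 0x5b
state:1 @ bit 0 → (0x5b>>0)&0x1 = 0x1
mode:3 @ bit 1 → (0x5b>>1)&0x7 = 0x5  ←
tag:4 @ bit 4 → (0x5b>>4)&0xf = 0x5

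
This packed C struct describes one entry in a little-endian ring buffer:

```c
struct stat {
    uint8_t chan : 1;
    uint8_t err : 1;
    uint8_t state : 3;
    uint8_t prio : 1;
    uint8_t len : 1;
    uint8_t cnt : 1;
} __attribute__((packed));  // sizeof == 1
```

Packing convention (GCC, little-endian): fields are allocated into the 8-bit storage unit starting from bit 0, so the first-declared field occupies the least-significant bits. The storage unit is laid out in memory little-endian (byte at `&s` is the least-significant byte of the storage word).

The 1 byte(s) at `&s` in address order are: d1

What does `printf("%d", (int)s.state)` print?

[0]=0xd1 (little-endian) → word 0xd1
chan [0+:1] = (word>>0) & 0x1 = 1
err [1+:1] = (word>>1) & 0x1 = 0
state [2+:3] = (word>>2) & 0x7 = 4  ←
prio [5+:1] = (word>>5) & 0x1 = 0
len [6+:1] = (word>>6) & 0x1 = 1
cnt [7+:1] = (word>>7) & 0x1 = 1

4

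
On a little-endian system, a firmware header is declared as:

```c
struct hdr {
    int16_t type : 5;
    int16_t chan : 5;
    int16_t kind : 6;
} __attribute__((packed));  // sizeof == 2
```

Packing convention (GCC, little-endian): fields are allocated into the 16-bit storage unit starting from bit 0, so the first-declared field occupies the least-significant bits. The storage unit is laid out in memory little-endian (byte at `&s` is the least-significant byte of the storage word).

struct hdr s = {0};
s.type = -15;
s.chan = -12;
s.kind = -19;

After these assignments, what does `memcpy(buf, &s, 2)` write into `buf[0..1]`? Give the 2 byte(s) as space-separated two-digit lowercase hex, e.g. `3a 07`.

type:5 = -15 → 0x11 << 0 → word 0x0011
chan:5 = -12 → 0x14 << 5 → word 0x0291
kind:6 = -19 → 0x2d << 10 → word 0xb691
word = 0xb691 → little-endian bytes:
  [0]=0x91  [1]=0xb6

91 b6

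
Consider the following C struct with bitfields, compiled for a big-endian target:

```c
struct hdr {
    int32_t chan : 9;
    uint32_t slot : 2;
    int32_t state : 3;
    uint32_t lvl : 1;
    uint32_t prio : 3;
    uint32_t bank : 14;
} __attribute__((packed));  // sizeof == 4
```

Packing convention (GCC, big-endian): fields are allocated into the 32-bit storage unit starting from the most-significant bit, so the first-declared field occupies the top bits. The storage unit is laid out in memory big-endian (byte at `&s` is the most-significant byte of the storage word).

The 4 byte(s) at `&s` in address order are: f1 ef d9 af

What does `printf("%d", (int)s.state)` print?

3

[0]=0xf1 [1]=0xef [2]=0xd9 [3]=0xaf (big-endian) → word 0xf1efd9af
chan [23+:9] = (word>>23) & 0x1ff = 483
slot [21+:2] = (word>>21) & 0x3 = 3
state [18+:3] = (word>>18) & 0x7 = 3  ←
lvl [17+:1] = (word>>17) & 0x1 = 1
prio [14+:3] = (word>>14) & 0x7 = 7
bank [0+:14] = (word>>0) & 0x3fff = 6575
state signed 3b, MSB=0: value = 3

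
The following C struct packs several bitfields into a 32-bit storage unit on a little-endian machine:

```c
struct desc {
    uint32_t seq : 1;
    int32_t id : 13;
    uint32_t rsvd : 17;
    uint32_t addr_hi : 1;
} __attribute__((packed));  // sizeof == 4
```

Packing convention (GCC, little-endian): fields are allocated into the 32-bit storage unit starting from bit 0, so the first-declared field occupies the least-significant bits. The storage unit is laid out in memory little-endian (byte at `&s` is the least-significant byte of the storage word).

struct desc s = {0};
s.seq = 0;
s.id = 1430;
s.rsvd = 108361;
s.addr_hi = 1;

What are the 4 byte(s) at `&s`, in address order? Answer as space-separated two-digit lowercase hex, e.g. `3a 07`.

[0+:1] seq=0 & 0x1 = 0x0; word=0x00000000
[1+:13] id=1430 & 0x1fff = 0x596; word=0x00000b2c
[14+:17] rsvd=108361 & 0x1ffff = 0x1a749; word=0x69d24b2c
[31+:1] addr_hi=1 & 0x1 = 0x1; word=0xe9d24b2c
word = 0xe9d24b2c → little-endian bytes:
  [0]=0x2c  [1]=0x4b  [2]=0xd2  [3]=0xe9

2c 4b d2 e9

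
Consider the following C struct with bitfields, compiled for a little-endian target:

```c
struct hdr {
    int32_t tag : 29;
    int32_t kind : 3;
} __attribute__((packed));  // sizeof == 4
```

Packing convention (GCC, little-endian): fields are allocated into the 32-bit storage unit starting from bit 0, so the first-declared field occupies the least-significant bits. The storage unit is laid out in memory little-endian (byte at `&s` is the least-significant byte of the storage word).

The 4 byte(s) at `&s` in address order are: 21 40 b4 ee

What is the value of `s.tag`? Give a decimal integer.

246693921

[0]=0x21 [1]=0x40 [2]=0xb4 [3]=0xee (little-endian) → word 0xeeb44021
tag:29 @ bit 0 → (0xeeb44021>>0)&0x1fffffff = 0xeb44021  ←
kind:3 @ bit 29 → (0xeeb44021>>29)&0x7 = 0x7
tag signed 29b, MSB=0: value = 246693921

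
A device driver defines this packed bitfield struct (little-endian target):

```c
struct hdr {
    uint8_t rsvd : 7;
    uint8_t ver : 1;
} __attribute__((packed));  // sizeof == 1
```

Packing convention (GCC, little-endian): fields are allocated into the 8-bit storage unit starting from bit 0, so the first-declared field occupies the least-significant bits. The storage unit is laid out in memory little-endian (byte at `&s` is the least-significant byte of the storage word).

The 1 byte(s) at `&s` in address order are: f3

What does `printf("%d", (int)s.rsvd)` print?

115

[0]=0xf3 (little-endian) → word 0xf3
rsvd:7 @ bit 0 → (0xf3>>0)&0x7f = 0x73  ←
ver:1 @ bit 7 → (0xf3>>7)&0x1 = 0x1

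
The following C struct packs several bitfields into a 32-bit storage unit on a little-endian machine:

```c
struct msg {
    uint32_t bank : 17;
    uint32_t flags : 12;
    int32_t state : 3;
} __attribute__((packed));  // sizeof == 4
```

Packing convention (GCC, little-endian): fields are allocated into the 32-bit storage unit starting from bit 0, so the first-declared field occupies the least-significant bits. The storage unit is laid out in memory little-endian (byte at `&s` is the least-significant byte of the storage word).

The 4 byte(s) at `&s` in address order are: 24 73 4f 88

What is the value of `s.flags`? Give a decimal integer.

[0]=0x24 [1]=0x73 [2]=0x4f [3]=0x88 (little-endian) → word 0x884f7324
bank:17 @ bit 0 → (0x884f7324>>0)&0x1ffff = 0x17324
flags:12 @ bit 17 → (0x884f7324>>17)&0xfff = 0x427  ←
state:3 @ bit 29 → (0x884f7324>>29)&0x7 = 0x4

1063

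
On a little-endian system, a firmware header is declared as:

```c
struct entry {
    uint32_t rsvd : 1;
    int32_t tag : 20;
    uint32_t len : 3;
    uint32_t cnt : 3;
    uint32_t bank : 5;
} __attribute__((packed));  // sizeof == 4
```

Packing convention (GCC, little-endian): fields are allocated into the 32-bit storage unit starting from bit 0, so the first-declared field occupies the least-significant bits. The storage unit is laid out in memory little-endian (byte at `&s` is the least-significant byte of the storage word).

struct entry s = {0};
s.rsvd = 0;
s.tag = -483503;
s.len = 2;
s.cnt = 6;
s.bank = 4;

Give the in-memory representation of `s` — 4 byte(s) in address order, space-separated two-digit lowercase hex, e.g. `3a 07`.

a2 3e 51 26

rsvd (1b) val=0 bits=0x0 at bit 0: 0x00000000
tag (20b) val=-483503 bits=0x89f51 at bit 1: 0x00113ea2
len (3b) val=2 bits=0x2 at bit 21: 0x00513ea2
cnt (3b) val=6 bits=0x6 at bit 24: 0x06513ea2
bank (5b) val=4 bits=0x4 at bit 27: 0x26513ea2
word = 0x26513ea2 → little-endian bytes:
  [0]=0xa2  [1]=0x3e  [2]=0x51  [3]=0x26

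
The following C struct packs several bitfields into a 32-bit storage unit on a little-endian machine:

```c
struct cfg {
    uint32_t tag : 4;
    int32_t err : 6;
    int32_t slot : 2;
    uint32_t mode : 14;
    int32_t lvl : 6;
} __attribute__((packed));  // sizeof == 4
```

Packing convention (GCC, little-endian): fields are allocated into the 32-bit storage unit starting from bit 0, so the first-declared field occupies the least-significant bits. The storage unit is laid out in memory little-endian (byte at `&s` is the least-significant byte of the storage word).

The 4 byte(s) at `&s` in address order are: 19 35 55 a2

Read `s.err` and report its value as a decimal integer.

17

[0]=0x19 [1]=0x35 [2]=0x55 [3]=0xa2 (little-endian) → word 0xa2553519
tag:4 @ bit 0 → (0xa2553519>>0)&0xf = 0x9
err:6 @ bit 4 → (0xa2553519>>4)&0x3f = 0x11  ←
slot:2 @ bit 10 → (0xa2553519>>10)&0x3 = 0x1
mode:14 @ bit 12 → (0xa2553519>>12)&0x3fff = 0x2553
lvl:6 @ bit 26 → (0xa2553519>>26)&0x3f = 0x28
err signed 6b, MSB=0: value = 17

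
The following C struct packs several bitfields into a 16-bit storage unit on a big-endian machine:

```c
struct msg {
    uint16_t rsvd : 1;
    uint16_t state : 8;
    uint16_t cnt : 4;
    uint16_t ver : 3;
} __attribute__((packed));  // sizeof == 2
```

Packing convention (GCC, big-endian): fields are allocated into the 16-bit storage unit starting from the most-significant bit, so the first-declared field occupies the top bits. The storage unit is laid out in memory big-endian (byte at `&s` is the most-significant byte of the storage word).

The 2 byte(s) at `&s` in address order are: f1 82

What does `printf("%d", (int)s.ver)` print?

2

[0]=0xf1 [1]=0x82 (big-endian) → word 0xf182
rsvd:1 @ bit 15 → (0xf182>>15)&0x1 = 0x1
state:8 @ bit 7 → (0xf182>>7)&0xff = 0xe3
cnt:4 @ bit 3 → (0xf182>>3)&0xf = 0x0
ver:3 @ bit 0 → (0xf182>>0)&0x7 = 0x2  ←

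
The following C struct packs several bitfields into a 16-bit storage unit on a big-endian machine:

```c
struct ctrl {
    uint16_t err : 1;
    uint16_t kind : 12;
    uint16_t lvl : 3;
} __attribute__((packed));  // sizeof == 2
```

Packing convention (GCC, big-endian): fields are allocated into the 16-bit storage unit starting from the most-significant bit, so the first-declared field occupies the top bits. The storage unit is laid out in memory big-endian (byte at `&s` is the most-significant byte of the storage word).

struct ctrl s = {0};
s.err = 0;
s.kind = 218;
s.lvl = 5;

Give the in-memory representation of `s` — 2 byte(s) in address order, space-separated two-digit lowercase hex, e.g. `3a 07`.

06 d5

err (1b) val=0 bits=0x0 at bit 15: 0x0000
kind (12b) val=218 bits=0xda at bit 3: 0x06d0
lvl (3b) val=5 bits=0x5 at bit 0: 0x06d5
word = 0x06d5 → big-endian bytes:
  [0]=0x06  [1]=0xd5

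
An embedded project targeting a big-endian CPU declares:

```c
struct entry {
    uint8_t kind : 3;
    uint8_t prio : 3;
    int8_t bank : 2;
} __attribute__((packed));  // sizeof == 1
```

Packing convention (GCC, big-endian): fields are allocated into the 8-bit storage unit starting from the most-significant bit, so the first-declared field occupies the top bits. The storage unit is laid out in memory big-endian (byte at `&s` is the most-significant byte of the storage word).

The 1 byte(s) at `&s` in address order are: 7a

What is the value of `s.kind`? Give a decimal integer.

3

[0]=0x7a (big-endian) → word 0x7a
kind [5+:3] = (word>>5) & 0x7 = 3  ←
prio [2+:3] = (word>>2) & 0x7 = 6
bank [0+:2] = (word>>0) & 0x3 = 2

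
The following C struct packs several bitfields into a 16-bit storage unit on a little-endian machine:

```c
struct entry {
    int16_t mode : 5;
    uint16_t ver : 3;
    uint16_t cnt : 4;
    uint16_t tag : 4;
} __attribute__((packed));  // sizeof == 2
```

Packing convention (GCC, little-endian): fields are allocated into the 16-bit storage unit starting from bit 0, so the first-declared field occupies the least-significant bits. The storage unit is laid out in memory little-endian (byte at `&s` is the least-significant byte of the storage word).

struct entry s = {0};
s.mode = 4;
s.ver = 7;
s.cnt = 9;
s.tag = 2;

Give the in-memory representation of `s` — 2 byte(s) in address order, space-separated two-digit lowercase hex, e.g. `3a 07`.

[0+:5] mode=4 & 0x1f = 0x4; word=0x0004
[5+:3] ver=7 & 0x7 = 0x7; word=0x00e4
[8+:4] cnt=9 & 0xf = 0x9; word=0x09e4
[12+:4] tag=2 & 0xf = 0x2; word=0x29e4
word = 0x29e4 → little-endian bytes:
  [0]=0xe4  [1]=0x29

e4 29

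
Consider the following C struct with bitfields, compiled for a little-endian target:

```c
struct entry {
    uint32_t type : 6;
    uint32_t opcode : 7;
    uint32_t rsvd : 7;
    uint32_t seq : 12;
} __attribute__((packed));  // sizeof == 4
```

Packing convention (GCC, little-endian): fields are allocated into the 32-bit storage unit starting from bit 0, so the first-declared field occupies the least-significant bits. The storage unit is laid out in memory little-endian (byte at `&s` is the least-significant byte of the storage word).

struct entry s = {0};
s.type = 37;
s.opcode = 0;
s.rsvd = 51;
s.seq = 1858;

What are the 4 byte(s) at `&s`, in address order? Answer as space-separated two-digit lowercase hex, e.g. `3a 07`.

[0+:6] type=37 & 0x3f = 0x25; word=0x00000025
[6+:7] opcode=0 & 0x7f = 0x0; word=0x00000025
[13+:7] rsvd=51 & 0x7f = 0x33; word=0x00066025
[20+:12] seq=1858 & 0xfff = 0x742; word=0x74266025
word = 0x74266025 → little-endian bytes:
  [0]=0x25  [1]=0x60  [2]=0x26  [3]=0x74

25 60 26 74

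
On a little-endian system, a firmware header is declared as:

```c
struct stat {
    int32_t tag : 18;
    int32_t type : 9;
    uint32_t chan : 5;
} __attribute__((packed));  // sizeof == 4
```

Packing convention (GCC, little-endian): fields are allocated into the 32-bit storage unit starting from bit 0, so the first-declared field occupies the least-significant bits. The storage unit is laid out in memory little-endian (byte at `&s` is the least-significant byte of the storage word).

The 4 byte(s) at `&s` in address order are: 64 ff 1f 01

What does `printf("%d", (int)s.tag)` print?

[0]=0x64 [1]=0xff [2]=0x1f [3]=0x01 (little-endian) → word 0x011fff64
tag [0+:18] = (word>>0) & 0x3ffff = 261988  ←
type [18+:9] = (word>>18) & 0x1ff = 71
chan [27+:5] = (word>>27) & 0x1f = 0
tag signed 18b, MSB=1: 261988 - 262144 = -156

-156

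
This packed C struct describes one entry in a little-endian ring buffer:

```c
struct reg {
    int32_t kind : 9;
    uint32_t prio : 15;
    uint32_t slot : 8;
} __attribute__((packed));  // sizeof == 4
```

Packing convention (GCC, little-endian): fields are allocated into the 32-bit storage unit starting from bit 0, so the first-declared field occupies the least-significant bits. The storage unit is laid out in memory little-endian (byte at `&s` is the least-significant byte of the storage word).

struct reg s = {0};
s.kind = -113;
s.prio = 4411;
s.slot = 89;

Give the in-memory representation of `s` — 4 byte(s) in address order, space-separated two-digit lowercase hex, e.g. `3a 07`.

[0+:9] kind=-113 & 0x1ff = 0x18f; word=0x0000018f
[9+:15] prio=4411 & 0x7fff = 0x113b; word=0x0022778f
[24+:8] slot=89 & 0xff = 0x59; word=0x5922778f
word = 0x5922778f → little-endian bytes:
  [0]=0x8f  [1]=0x77  [2]=0x22  [3]=0x59

8f 77 22 59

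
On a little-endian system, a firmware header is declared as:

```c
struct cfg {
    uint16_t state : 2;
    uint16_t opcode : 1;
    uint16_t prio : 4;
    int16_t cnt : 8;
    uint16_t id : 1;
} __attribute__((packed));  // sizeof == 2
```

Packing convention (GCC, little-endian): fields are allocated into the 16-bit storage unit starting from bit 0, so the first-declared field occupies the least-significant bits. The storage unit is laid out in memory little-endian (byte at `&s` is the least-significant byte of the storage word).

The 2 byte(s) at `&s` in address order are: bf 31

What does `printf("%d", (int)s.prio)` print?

[0]=0xbf [1]=0x31 (little-endian) → word 0x31bf
state:2 @ bit 0 → (0x31bf>>0)&0x3 = 0x3
opcode:1 @ bit 2 → (0x31bf>>2)&0x1 = 0x1
prio:4 @ bit 3 → (0x31bf>>3)&0xf = 0x7  ←
cnt:8 @ bit 7 → (0x31bf>>7)&0xff = 0x63
id:1 @ bit 15 → (0x31bf>>15)&0x1 = 0x0

7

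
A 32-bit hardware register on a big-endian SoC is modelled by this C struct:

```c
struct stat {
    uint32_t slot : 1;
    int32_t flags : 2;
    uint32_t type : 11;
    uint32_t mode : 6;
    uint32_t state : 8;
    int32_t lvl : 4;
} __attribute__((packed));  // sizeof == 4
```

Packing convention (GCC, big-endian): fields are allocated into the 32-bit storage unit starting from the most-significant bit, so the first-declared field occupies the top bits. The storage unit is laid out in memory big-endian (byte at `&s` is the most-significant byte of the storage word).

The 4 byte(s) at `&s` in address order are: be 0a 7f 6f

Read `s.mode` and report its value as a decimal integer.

[0]=0xbe [1]=0x0a [2]=0x7f [3]=0x6f (big-endian) → word 0xbe0a7f6f
slot:1 @ bit 31 → (0xbe0a7f6f>>31)&0x1 = 0x1
flags:2 @ bit 29 → (0xbe0a7f6f>>29)&0x3 = 0x1
type:11 @ bit 18 → (0xbe0a7f6f>>18)&0x7ff = 0x782
mode:6 @ bit 12 → (0xbe0a7f6f>>12)&0x3f = 0x27  ←
state:8 @ bit 4 → (0xbe0a7f6f>>4)&0xff = 0xf6
lvl:4 @ bit 0 → (0xbe0a7f6f>>0)&0xf = 0xf

39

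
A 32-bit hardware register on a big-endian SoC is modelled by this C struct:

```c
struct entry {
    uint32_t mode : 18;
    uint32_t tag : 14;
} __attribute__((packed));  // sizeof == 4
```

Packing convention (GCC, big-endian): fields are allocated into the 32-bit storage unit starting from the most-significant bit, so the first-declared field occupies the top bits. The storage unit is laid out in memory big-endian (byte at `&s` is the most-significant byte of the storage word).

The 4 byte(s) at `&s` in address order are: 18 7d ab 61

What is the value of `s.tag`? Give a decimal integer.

11105

[0]=0x18 [1]=0x7d [2]=0xab [3]=0x61 (big-endian) → word 0x187dab61
mode [14+:18] = (word>>14) & 0x3ffff = 25078
tag [0+:14] = (word>>0) & 0x3fff = 11105  ←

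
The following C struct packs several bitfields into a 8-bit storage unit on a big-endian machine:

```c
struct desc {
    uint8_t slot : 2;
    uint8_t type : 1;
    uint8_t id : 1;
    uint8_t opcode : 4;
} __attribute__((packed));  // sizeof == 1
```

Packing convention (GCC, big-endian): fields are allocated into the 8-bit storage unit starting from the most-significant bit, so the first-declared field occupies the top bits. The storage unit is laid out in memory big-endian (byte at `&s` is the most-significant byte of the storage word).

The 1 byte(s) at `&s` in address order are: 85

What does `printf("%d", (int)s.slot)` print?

2

[0]=0x85 (big-endian) → word 0x85
slot [6+:2] = (word>>6) & 0x3 = 2  ←
type [5+:1] = (word>>5) & 0x1 = 0
id [4+:1] = (word>>4) & 0x1 = 0
opcode [0+:4] = (word>>0) & 0xf = 5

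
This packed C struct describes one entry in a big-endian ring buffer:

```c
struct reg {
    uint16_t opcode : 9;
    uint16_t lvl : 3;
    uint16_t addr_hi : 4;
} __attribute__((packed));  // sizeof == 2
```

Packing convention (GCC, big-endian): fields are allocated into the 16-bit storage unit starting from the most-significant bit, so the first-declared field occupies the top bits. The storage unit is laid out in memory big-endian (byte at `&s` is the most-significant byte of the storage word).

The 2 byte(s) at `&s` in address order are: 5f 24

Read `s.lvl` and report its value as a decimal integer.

2

[0]=0x5f [1]=0x24 (big-endian) → word 0x5f24
opcode:9 @ bit 7 → (0x5f24>>7)&0x1ff = 0xbe
lvl:3 @ bit 4 → (0x5f24>>4)&0x7 = 0x2  ←
addr_hi:4 @ bit 0 → (0x5f24>>0)&0xf = 0x4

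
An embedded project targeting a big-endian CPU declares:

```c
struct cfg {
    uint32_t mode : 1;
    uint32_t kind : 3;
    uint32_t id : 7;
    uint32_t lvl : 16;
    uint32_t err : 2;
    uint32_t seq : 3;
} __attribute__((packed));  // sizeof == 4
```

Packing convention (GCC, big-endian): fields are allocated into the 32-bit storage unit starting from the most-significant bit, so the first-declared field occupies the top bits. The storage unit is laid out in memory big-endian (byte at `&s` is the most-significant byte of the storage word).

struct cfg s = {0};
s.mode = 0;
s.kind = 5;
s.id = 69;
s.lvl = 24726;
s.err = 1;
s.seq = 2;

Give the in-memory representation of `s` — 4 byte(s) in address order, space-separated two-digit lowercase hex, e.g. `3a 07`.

58 ac 12 ca

mode:1 = 0 → 0x0 << 31 → word 0x00000000
kind:3 = 5 → 0x5 << 28 → word 0x50000000
id:7 = 69 → 0x45 << 21 → word 0x58a00000
lvl:16 = 24726 → 0x6096 << 5 → word 0x58ac12c0
err:2 = 1 → 0x1 << 3 → word 0x58ac12c8
seq:3 = 2 → 0x2 << 0 → word 0x58ac12ca
word = 0x58ac12ca → big-endian bytes:
  [0]=0x58  [1]=0xac  [2]=0x12  [3]=0xca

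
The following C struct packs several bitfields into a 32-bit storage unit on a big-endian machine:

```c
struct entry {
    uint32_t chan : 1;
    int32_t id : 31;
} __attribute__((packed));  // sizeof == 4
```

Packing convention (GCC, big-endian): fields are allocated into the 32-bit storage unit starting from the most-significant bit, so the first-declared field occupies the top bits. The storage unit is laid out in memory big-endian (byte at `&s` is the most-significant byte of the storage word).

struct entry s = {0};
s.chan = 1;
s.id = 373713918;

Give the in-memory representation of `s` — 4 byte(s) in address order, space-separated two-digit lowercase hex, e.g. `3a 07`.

chan:1 = 1 → 0x1 << 31 → word 0x80000000
id:31 = 373713918 → 0x16466bfe << 0 → word 0x96466bfe
word = 0x96466bfe → big-endian bytes:
  [0]=0x96  [1]=0x46  [2]=0x6b  [3]=0xfe

96 46 6b fe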